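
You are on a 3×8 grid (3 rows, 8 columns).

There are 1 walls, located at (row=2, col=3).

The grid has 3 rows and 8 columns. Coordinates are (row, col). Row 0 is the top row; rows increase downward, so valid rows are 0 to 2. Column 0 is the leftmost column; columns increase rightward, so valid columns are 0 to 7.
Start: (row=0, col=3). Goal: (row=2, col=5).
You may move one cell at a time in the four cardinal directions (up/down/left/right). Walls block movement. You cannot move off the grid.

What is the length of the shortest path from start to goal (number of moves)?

BFS from (row=0, col=3) until reaching (row=2, col=5):
  Distance 0: (row=0, col=3)
  Distance 1: (row=0, col=2), (row=0, col=4), (row=1, col=3)
  Distance 2: (row=0, col=1), (row=0, col=5), (row=1, col=2), (row=1, col=4)
  Distance 3: (row=0, col=0), (row=0, col=6), (row=1, col=1), (row=1, col=5), (row=2, col=2), (row=2, col=4)
  Distance 4: (row=0, col=7), (row=1, col=0), (row=1, col=6), (row=2, col=1), (row=2, col=5)  <- goal reached here
One shortest path (4 moves): (row=0, col=3) -> (row=0, col=4) -> (row=0, col=5) -> (row=1, col=5) -> (row=2, col=5)

Answer: Shortest path length: 4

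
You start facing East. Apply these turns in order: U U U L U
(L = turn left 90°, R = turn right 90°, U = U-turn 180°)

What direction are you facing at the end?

Start: East
  U (U-turn (180°)) -> West
  U (U-turn (180°)) -> East
  U (U-turn (180°)) -> West
  L (left (90° counter-clockwise)) -> South
  U (U-turn (180°)) -> North
Final: North

Answer: Final heading: North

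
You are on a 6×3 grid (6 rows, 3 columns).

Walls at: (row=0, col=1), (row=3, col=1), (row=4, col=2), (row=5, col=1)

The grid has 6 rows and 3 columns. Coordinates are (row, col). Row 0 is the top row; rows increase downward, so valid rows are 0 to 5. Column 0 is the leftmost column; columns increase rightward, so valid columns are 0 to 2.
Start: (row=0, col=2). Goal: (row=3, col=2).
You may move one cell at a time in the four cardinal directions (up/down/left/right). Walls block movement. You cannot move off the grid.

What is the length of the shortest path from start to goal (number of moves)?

BFS from (row=0, col=2) until reaching (row=3, col=2):
  Distance 0: (row=0, col=2)
  Distance 1: (row=1, col=2)
  Distance 2: (row=1, col=1), (row=2, col=2)
  Distance 3: (row=1, col=0), (row=2, col=1), (row=3, col=2)  <- goal reached here
One shortest path (3 moves): (row=0, col=2) -> (row=1, col=2) -> (row=2, col=2) -> (row=3, col=2)

Answer: Shortest path length: 3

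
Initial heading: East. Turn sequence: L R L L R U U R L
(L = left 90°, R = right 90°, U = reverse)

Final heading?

Answer: Final heading: North

Derivation:
Start: East
  L (left (90° counter-clockwise)) -> North
  R (right (90° clockwise)) -> East
  L (left (90° counter-clockwise)) -> North
  L (left (90° counter-clockwise)) -> West
  R (right (90° clockwise)) -> North
  U (U-turn (180°)) -> South
  U (U-turn (180°)) -> North
  R (right (90° clockwise)) -> East
  L (left (90° counter-clockwise)) -> North
Final: North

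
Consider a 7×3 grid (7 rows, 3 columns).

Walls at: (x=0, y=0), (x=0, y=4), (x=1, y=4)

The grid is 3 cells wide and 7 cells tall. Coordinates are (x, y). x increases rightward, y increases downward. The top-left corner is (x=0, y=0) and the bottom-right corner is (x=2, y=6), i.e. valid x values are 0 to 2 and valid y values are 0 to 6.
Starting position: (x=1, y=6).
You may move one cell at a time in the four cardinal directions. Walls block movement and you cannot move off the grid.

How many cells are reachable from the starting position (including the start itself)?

Answer: Reachable cells: 18

Derivation:
BFS flood-fill from (x=1, y=6):
  Distance 0: (x=1, y=6)
  Distance 1: (x=1, y=5), (x=0, y=6), (x=2, y=6)
  Distance 2: (x=0, y=5), (x=2, y=5)
  Distance 3: (x=2, y=4)
  Distance 4: (x=2, y=3)
  Distance 5: (x=2, y=2), (x=1, y=3)
  Distance 6: (x=2, y=1), (x=1, y=2), (x=0, y=3)
  Distance 7: (x=2, y=0), (x=1, y=1), (x=0, y=2)
  Distance 8: (x=1, y=0), (x=0, y=1)
Total reachable: 18 (grid has 18 open cells total)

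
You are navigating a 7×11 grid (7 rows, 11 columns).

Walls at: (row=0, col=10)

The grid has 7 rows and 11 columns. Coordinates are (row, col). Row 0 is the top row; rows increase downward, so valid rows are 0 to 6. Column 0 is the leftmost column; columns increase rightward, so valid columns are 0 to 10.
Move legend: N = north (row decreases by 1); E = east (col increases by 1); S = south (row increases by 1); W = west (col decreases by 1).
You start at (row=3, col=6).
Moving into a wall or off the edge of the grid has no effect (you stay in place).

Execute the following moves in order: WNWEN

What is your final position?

Start: (row=3, col=6)
  W (west): (row=3, col=6) -> (row=3, col=5)
  N (north): (row=3, col=5) -> (row=2, col=5)
  W (west): (row=2, col=5) -> (row=2, col=4)
  E (east): (row=2, col=4) -> (row=2, col=5)
  N (north): (row=2, col=5) -> (row=1, col=5)
Final: (row=1, col=5)

Answer: Final position: (row=1, col=5)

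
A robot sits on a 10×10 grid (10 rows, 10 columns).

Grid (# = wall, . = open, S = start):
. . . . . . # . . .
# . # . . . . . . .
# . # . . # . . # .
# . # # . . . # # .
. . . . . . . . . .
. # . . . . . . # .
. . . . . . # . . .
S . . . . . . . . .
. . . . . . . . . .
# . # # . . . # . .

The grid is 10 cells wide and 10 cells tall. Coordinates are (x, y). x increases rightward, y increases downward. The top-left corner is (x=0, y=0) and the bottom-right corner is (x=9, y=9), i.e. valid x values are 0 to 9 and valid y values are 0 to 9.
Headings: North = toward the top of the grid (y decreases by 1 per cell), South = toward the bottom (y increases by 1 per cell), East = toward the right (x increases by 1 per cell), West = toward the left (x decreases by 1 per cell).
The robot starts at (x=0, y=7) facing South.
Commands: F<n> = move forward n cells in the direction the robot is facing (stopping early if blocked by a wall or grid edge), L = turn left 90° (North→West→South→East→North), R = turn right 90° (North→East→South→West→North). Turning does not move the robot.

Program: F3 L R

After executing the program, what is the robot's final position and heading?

Start: (x=0, y=7), facing South
  F3: move forward 1/3 (blocked), now at (x=0, y=8)
  L: turn left, now facing East
  R: turn right, now facing South
Final: (x=0, y=8), facing South

Answer: Final position: (x=0, y=8), facing South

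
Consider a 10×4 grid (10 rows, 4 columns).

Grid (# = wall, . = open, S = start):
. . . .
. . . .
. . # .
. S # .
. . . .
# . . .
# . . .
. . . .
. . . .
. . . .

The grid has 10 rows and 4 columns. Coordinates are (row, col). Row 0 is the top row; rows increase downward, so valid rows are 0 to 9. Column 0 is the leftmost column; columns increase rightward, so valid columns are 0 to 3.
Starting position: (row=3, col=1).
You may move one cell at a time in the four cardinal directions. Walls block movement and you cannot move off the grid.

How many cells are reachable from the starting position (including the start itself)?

BFS flood-fill from (row=3, col=1):
  Distance 0: (row=3, col=1)
  Distance 1: (row=2, col=1), (row=3, col=0), (row=4, col=1)
  Distance 2: (row=1, col=1), (row=2, col=0), (row=4, col=0), (row=4, col=2), (row=5, col=1)
  Distance 3: (row=0, col=1), (row=1, col=0), (row=1, col=2), (row=4, col=3), (row=5, col=2), (row=6, col=1)
  Distance 4: (row=0, col=0), (row=0, col=2), (row=1, col=3), (row=3, col=3), (row=5, col=3), (row=6, col=2), (row=7, col=1)
  Distance 5: (row=0, col=3), (row=2, col=3), (row=6, col=3), (row=7, col=0), (row=7, col=2), (row=8, col=1)
  Distance 6: (row=7, col=3), (row=8, col=0), (row=8, col=2), (row=9, col=1)
  Distance 7: (row=8, col=3), (row=9, col=0), (row=9, col=2)
  Distance 8: (row=9, col=3)
Total reachable: 36 (grid has 36 open cells total)

Answer: Reachable cells: 36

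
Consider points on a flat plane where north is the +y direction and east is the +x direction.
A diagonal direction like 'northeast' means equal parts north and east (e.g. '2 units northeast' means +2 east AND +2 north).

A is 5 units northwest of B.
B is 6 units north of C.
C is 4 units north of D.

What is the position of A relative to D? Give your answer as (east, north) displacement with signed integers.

Place D at the origin (east=0, north=0).
  C is 4 units north of D: delta (east=+0, north=+4); C at (east=0, north=4).
  B is 6 units north of C: delta (east=+0, north=+6); B at (east=0, north=10).
  A is 5 units northwest of B: delta (east=-5, north=+5); A at (east=-5, north=15).
Therefore A relative to D: (east=-5, north=15).

Answer: A is at (east=-5, north=15) relative to D.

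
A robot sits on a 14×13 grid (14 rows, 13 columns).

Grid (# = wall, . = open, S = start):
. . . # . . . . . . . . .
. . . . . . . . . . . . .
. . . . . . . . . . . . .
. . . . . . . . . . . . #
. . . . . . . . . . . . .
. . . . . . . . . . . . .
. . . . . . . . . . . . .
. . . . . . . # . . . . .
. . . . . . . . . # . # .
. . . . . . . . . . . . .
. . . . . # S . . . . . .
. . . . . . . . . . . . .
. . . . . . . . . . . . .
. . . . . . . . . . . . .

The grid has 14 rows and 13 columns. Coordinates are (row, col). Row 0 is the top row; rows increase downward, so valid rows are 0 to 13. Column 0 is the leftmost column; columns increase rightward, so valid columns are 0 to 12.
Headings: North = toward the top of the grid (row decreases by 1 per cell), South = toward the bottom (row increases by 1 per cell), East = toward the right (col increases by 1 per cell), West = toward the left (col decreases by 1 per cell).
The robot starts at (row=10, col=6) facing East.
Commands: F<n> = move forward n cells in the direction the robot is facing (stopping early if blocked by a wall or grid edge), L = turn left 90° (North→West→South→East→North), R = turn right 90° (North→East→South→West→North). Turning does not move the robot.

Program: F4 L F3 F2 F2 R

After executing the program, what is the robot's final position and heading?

Start: (row=10, col=6), facing East
  F4: move forward 4, now at (row=10, col=10)
  L: turn left, now facing North
  F3: move forward 3, now at (row=7, col=10)
  F2: move forward 2, now at (row=5, col=10)
  F2: move forward 2, now at (row=3, col=10)
  R: turn right, now facing East
Final: (row=3, col=10), facing East

Answer: Final position: (row=3, col=10), facing East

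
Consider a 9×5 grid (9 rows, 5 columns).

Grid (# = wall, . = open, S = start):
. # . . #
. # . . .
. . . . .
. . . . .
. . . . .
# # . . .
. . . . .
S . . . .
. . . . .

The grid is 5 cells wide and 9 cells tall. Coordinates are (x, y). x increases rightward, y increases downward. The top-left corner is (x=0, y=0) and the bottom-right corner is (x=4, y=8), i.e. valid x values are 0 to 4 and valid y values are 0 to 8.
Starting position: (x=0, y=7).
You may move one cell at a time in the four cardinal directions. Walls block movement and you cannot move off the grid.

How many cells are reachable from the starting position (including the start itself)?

BFS flood-fill from (x=0, y=7):
  Distance 0: (x=0, y=7)
  Distance 1: (x=0, y=6), (x=1, y=7), (x=0, y=8)
  Distance 2: (x=1, y=6), (x=2, y=7), (x=1, y=8)
  Distance 3: (x=2, y=6), (x=3, y=7), (x=2, y=8)
  Distance 4: (x=2, y=5), (x=3, y=6), (x=4, y=7), (x=3, y=8)
  Distance 5: (x=2, y=4), (x=3, y=5), (x=4, y=6), (x=4, y=8)
  Distance 6: (x=2, y=3), (x=1, y=4), (x=3, y=4), (x=4, y=5)
  Distance 7: (x=2, y=2), (x=1, y=3), (x=3, y=3), (x=0, y=4), (x=4, y=4)
  Distance 8: (x=2, y=1), (x=1, y=2), (x=3, y=2), (x=0, y=3), (x=4, y=3)
  Distance 9: (x=2, y=0), (x=3, y=1), (x=0, y=2), (x=4, y=2)
  Distance 10: (x=3, y=0), (x=0, y=1), (x=4, y=1)
  Distance 11: (x=0, y=0)
Total reachable: 40 (grid has 40 open cells total)

Answer: Reachable cells: 40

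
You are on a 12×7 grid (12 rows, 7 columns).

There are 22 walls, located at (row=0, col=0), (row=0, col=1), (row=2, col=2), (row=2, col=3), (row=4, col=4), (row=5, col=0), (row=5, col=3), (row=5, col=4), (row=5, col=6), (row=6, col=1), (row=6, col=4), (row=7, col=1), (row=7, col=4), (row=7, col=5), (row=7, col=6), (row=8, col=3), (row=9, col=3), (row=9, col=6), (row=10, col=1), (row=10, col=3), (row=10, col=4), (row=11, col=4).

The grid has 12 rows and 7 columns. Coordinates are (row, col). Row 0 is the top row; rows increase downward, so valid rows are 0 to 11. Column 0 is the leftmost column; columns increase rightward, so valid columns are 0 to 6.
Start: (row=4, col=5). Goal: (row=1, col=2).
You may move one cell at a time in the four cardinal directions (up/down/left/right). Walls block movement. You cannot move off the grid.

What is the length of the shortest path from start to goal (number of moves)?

BFS from (row=4, col=5) until reaching (row=1, col=2):
  Distance 0: (row=4, col=5)
  Distance 1: (row=3, col=5), (row=4, col=6), (row=5, col=5)
  Distance 2: (row=2, col=5), (row=3, col=4), (row=3, col=6), (row=6, col=5)
  Distance 3: (row=1, col=5), (row=2, col=4), (row=2, col=6), (row=3, col=3), (row=6, col=6)
  Distance 4: (row=0, col=5), (row=1, col=4), (row=1, col=6), (row=3, col=2), (row=4, col=3)
  Distance 5: (row=0, col=4), (row=0, col=6), (row=1, col=3), (row=3, col=1), (row=4, col=2)
  Distance 6: (row=0, col=3), (row=1, col=2), (row=2, col=1), (row=3, col=0), (row=4, col=1), (row=5, col=2)  <- goal reached here
One shortest path (6 moves): (row=4, col=5) -> (row=3, col=5) -> (row=3, col=4) -> (row=2, col=4) -> (row=1, col=4) -> (row=1, col=3) -> (row=1, col=2)

Answer: Shortest path length: 6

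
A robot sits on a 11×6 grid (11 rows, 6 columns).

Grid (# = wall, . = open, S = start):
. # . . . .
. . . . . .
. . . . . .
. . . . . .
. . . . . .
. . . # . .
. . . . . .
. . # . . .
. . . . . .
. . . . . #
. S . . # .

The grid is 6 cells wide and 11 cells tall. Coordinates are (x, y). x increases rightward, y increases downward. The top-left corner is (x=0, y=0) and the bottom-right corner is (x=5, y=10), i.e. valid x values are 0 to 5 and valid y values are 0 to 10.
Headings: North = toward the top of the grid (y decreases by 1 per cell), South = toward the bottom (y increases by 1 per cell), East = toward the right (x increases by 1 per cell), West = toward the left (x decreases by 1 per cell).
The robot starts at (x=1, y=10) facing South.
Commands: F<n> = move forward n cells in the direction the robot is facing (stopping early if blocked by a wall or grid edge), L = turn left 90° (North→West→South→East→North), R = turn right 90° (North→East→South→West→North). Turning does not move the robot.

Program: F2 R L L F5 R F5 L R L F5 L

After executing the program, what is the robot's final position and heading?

Start: (x=1, y=10), facing South
  F2: move forward 0/2 (blocked), now at (x=1, y=10)
  R: turn right, now facing West
  L: turn left, now facing South
  L: turn left, now facing East
  F5: move forward 2/5 (blocked), now at (x=3, y=10)
  R: turn right, now facing South
  F5: move forward 0/5 (blocked), now at (x=3, y=10)
  L: turn left, now facing East
  R: turn right, now facing South
  L: turn left, now facing East
  F5: move forward 0/5 (blocked), now at (x=3, y=10)
  L: turn left, now facing North
Final: (x=3, y=10), facing North

Answer: Final position: (x=3, y=10), facing North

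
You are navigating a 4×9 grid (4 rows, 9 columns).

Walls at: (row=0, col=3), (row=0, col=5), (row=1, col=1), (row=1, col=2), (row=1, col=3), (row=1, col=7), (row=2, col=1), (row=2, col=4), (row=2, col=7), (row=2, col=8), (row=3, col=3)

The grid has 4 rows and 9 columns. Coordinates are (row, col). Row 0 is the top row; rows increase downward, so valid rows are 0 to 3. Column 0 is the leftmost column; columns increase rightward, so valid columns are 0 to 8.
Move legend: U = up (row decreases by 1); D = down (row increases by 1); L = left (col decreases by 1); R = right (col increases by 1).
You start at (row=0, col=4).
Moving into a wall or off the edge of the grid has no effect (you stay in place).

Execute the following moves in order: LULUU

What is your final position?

Answer: Final position: (row=0, col=4)

Derivation:
Start: (row=0, col=4)
  L (left): blocked, stay at (row=0, col=4)
  U (up): blocked, stay at (row=0, col=4)
  L (left): blocked, stay at (row=0, col=4)
  U (up): blocked, stay at (row=0, col=4)
  U (up): blocked, stay at (row=0, col=4)
Final: (row=0, col=4)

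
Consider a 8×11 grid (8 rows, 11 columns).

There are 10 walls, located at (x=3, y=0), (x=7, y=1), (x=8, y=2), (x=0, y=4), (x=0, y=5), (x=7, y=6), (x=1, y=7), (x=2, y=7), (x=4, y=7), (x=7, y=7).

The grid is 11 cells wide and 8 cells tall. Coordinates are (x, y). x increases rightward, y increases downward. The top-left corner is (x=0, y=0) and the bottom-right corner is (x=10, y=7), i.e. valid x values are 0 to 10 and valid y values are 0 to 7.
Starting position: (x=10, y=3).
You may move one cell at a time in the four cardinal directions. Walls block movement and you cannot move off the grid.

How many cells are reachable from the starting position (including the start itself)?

BFS flood-fill from (x=10, y=3):
  Distance 0: (x=10, y=3)
  Distance 1: (x=10, y=2), (x=9, y=3), (x=10, y=4)
  Distance 2: (x=10, y=1), (x=9, y=2), (x=8, y=3), (x=9, y=4), (x=10, y=5)
  Distance 3: (x=10, y=0), (x=9, y=1), (x=7, y=3), (x=8, y=4), (x=9, y=5), (x=10, y=6)
  Distance 4: (x=9, y=0), (x=8, y=1), (x=7, y=2), (x=6, y=3), (x=7, y=4), (x=8, y=5), (x=9, y=6), (x=10, y=7)
  Distance 5: (x=8, y=0), (x=6, y=2), (x=5, y=3), (x=6, y=4), (x=7, y=5), (x=8, y=6), (x=9, y=7)
  Distance 6: (x=7, y=0), (x=6, y=1), (x=5, y=2), (x=4, y=3), (x=5, y=4), (x=6, y=5), (x=8, y=7)
  Distance 7: (x=6, y=0), (x=5, y=1), (x=4, y=2), (x=3, y=3), (x=4, y=4), (x=5, y=5), (x=6, y=6)
  Distance 8: (x=5, y=0), (x=4, y=1), (x=3, y=2), (x=2, y=3), (x=3, y=4), (x=4, y=5), (x=5, y=6), (x=6, y=7)
  Distance 9: (x=4, y=0), (x=3, y=1), (x=2, y=2), (x=1, y=3), (x=2, y=4), (x=3, y=5), (x=4, y=6), (x=5, y=7)
  Distance 10: (x=2, y=1), (x=1, y=2), (x=0, y=3), (x=1, y=4), (x=2, y=5), (x=3, y=6)
  Distance 11: (x=2, y=0), (x=1, y=1), (x=0, y=2), (x=1, y=5), (x=2, y=6), (x=3, y=7)
  Distance 12: (x=1, y=0), (x=0, y=1), (x=1, y=6)
  Distance 13: (x=0, y=0), (x=0, y=6)
  Distance 14: (x=0, y=7)
Total reachable: 78 (grid has 78 open cells total)

Answer: Reachable cells: 78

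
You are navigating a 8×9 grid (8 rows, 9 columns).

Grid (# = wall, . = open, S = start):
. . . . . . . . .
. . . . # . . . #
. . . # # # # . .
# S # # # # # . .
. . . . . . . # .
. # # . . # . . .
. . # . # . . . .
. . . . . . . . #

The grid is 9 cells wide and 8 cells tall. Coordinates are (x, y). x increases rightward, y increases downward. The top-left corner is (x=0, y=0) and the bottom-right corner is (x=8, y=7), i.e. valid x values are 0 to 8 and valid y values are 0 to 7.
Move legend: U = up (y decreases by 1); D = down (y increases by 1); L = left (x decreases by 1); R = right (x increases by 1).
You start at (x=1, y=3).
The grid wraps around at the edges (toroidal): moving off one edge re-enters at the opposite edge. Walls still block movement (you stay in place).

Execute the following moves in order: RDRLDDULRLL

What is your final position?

Start: (x=1, y=3)
  R (right): blocked, stay at (x=1, y=3)
  D (down): (x=1, y=3) -> (x=1, y=4)
  R (right): (x=1, y=4) -> (x=2, y=4)
  L (left): (x=2, y=4) -> (x=1, y=4)
  D (down): blocked, stay at (x=1, y=4)
  D (down): blocked, stay at (x=1, y=4)
  U (up): (x=1, y=4) -> (x=1, y=3)
  L (left): blocked, stay at (x=1, y=3)
  R (right): blocked, stay at (x=1, y=3)
  L (left): blocked, stay at (x=1, y=3)
  L (left): blocked, stay at (x=1, y=3)
Final: (x=1, y=3)

Answer: Final position: (x=1, y=3)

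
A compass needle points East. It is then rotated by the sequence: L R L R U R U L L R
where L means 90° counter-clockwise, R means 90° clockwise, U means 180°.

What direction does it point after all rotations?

Start: East
  L (left (90° counter-clockwise)) -> North
  R (right (90° clockwise)) -> East
  L (left (90° counter-clockwise)) -> North
  R (right (90° clockwise)) -> East
  U (U-turn (180°)) -> West
  R (right (90° clockwise)) -> North
  U (U-turn (180°)) -> South
  L (left (90° counter-clockwise)) -> East
  L (left (90° counter-clockwise)) -> North
  R (right (90° clockwise)) -> East
Final: East

Answer: Final heading: East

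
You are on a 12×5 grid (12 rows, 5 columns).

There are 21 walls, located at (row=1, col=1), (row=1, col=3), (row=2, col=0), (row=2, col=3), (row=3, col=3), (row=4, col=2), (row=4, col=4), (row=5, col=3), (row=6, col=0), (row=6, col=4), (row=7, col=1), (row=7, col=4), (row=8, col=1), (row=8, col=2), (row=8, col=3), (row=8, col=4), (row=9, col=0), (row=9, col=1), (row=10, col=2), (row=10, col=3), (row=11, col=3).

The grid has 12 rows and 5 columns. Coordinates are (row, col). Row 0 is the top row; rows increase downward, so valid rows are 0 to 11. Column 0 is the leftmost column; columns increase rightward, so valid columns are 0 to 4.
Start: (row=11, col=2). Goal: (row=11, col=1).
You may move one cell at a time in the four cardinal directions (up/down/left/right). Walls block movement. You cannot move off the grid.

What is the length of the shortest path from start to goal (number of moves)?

BFS from (row=11, col=2) until reaching (row=11, col=1):
  Distance 0: (row=11, col=2)
  Distance 1: (row=11, col=1)  <- goal reached here
One shortest path (1 moves): (row=11, col=2) -> (row=11, col=1)

Answer: Shortest path length: 1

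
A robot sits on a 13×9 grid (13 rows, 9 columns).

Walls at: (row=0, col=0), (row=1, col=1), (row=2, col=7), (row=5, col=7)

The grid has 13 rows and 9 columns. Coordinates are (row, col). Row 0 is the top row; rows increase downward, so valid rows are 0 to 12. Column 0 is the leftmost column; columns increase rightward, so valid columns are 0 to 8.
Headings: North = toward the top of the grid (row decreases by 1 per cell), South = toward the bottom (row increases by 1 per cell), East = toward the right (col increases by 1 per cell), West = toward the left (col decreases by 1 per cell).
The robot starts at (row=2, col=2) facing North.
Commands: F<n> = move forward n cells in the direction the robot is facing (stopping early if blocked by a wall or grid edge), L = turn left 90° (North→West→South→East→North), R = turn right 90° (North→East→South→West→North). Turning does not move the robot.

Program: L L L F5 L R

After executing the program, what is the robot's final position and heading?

Answer: Final position: (row=2, col=6), facing East

Derivation:
Start: (row=2, col=2), facing North
  L: turn left, now facing West
  L: turn left, now facing South
  L: turn left, now facing East
  F5: move forward 4/5 (blocked), now at (row=2, col=6)
  L: turn left, now facing North
  R: turn right, now facing East
Final: (row=2, col=6), facing East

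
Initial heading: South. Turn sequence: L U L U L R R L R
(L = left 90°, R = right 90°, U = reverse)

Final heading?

Answer: Final heading: East

Derivation:
Start: South
  L (left (90° counter-clockwise)) -> East
  U (U-turn (180°)) -> West
  L (left (90° counter-clockwise)) -> South
  U (U-turn (180°)) -> North
  L (left (90° counter-clockwise)) -> West
  R (right (90° clockwise)) -> North
  R (right (90° clockwise)) -> East
  L (left (90° counter-clockwise)) -> North
  R (right (90° clockwise)) -> East
Final: East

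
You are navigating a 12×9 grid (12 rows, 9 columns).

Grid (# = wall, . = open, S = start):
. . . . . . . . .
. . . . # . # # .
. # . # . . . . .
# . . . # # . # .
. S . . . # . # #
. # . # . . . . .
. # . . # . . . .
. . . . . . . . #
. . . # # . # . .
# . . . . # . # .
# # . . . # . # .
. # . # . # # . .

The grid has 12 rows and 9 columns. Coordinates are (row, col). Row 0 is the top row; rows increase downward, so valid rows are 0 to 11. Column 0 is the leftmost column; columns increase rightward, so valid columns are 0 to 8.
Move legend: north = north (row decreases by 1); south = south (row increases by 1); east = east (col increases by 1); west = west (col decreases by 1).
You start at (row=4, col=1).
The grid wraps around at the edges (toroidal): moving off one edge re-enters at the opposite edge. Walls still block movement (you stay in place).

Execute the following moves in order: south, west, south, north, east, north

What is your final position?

Answer: Final position: (row=3, col=1)

Derivation:
Start: (row=4, col=1)
  south (south): blocked, stay at (row=4, col=1)
  west (west): (row=4, col=1) -> (row=4, col=0)
  south (south): (row=4, col=0) -> (row=5, col=0)
  north (north): (row=5, col=0) -> (row=4, col=0)
  east (east): (row=4, col=0) -> (row=4, col=1)
  north (north): (row=4, col=1) -> (row=3, col=1)
Final: (row=3, col=1)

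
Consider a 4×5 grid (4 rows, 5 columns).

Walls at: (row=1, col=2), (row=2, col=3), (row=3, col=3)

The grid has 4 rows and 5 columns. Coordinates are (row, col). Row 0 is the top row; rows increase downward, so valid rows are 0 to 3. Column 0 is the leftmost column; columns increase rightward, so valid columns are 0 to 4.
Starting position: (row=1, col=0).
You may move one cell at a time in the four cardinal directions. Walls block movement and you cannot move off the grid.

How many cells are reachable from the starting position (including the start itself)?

Answer: Reachable cells: 17

Derivation:
BFS flood-fill from (row=1, col=0):
  Distance 0: (row=1, col=0)
  Distance 1: (row=0, col=0), (row=1, col=1), (row=2, col=0)
  Distance 2: (row=0, col=1), (row=2, col=1), (row=3, col=0)
  Distance 3: (row=0, col=2), (row=2, col=2), (row=3, col=1)
  Distance 4: (row=0, col=3), (row=3, col=2)
  Distance 5: (row=0, col=4), (row=1, col=3)
  Distance 6: (row=1, col=4)
  Distance 7: (row=2, col=4)
  Distance 8: (row=3, col=4)
Total reachable: 17 (grid has 17 open cells total)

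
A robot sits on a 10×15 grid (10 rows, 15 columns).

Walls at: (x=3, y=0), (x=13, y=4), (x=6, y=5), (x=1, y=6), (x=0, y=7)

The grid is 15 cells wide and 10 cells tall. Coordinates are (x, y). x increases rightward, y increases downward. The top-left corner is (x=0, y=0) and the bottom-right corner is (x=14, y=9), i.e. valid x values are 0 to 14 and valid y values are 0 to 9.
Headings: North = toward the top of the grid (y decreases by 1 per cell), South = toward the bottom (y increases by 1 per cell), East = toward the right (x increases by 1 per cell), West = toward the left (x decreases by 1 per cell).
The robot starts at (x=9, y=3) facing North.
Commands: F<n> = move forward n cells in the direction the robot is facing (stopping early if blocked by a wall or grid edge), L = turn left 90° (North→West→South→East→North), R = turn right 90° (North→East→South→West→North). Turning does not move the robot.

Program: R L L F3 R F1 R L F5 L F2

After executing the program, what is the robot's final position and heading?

Answer: Final position: (x=4, y=0), facing West

Derivation:
Start: (x=9, y=3), facing North
  R: turn right, now facing East
  L: turn left, now facing North
  L: turn left, now facing West
  F3: move forward 3, now at (x=6, y=3)
  R: turn right, now facing North
  F1: move forward 1, now at (x=6, y=2)
  R: turn right, now facing East
  L: turn left, now facing North
  F5: move forward 2/5 (blocked), now at (x=6, y=0)
  L: turn left, now facing West
  F2: move forward 2, now at (x=4, y=0)
Final: (x=4, y=0), facing West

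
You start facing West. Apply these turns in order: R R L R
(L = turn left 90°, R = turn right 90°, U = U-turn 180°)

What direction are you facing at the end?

Answer: Final heading: East

Derivation:
Start: West
  R (right (90° clockwise)) -> North
  R (right (90° clockwise)) -> East
  L (left (90° counter-clockwise)) -> North
  R (right (90° clockwise)) -> East
Final: East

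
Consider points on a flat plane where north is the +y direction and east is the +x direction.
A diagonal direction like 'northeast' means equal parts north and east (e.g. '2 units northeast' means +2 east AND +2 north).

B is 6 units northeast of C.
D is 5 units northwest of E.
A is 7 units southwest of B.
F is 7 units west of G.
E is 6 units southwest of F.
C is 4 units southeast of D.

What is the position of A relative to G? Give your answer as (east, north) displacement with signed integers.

Place G at the origin (east=0, north=0).
  F is 7 units west of G: delta (east=-7, north=+0); F at (east=-7, north=0).
  E is 6 units southwest of F: delta (east=-6, north=-6); E at (east=-13, north=-6).
  D is 5 units northwest of E: delta (east=-5, north=+5); D at (east=-18, north=-1).
  C is 4 units southeast of D: delta (east=+4, north=-4); C at (east=-14, north=-5).
  B is 6 units northeast of C: delta (east=+6, north=+6); B at (east=-8, north=1).
  A is 7 units southwest of B: delta (east=-7, north=-7); A at (east=-15, north=-6).
Therefore A relative to G: (east=-15, north=-6).

Answer: A is at (east=-15, north=-6) relative to G.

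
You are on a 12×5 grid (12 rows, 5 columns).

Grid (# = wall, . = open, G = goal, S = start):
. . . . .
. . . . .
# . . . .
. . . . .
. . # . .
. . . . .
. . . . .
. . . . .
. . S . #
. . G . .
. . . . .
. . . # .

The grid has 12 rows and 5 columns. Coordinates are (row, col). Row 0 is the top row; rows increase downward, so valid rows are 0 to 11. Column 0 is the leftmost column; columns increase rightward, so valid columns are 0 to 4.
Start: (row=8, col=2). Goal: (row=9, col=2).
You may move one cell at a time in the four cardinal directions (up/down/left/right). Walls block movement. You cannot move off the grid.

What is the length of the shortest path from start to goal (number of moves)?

Answer: Shortest path length: 1

Derivation:
BFS from (row=8, col=2) until reaching (row=9, col=2):
  Distance 0: (row=8, col=2)
  Distance 1: (row=7, col=2), (row=8, col=1), (row=8, col=3), (row=9, col=2)  <- goal reached here
One shortest path (1 moves): (row=8, col=2) -> (row=9, col=2)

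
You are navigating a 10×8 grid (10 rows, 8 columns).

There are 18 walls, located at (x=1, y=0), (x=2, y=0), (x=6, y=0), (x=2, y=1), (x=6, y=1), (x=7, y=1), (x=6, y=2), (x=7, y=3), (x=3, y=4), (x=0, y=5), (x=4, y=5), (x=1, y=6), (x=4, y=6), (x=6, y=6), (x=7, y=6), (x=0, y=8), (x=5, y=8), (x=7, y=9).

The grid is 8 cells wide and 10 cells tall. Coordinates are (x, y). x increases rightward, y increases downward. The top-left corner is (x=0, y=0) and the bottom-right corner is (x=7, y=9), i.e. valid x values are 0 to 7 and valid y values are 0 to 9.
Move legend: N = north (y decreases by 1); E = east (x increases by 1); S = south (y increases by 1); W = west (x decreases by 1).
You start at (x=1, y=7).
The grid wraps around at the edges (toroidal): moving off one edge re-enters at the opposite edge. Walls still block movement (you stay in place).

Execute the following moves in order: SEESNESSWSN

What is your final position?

Start: (x=1, y=7)
  S (south): (x=1, y=7) -> (x=1, y=8)
  E (east): (x=1, y=8) -> (x=2, y=8)
  E (east): (x=2, y=8) -> (x=3, y=8)
  S (south): (x=3, y=8) -> (x=3, y=9)
  N (north): (x=3, y=9) -> (x=3, y=8)
  E (east): (x=3, y=8) -> (x=4, y=8)
  S (south): (x=4, y=8) -> (x=4, y=9)
  S (south): (x=4, y=9) -> (x=4, y=0)
  W (west): (x=4, y=0) -> (x=3, y=0)
  S (south): (x=3, y=0) -> (x=3, y=1)
  N (north): (x=3, y=1) -> (x=3, y=0)
Final: (x=3, y=0)

Answer: Final position: (x=3, y=0)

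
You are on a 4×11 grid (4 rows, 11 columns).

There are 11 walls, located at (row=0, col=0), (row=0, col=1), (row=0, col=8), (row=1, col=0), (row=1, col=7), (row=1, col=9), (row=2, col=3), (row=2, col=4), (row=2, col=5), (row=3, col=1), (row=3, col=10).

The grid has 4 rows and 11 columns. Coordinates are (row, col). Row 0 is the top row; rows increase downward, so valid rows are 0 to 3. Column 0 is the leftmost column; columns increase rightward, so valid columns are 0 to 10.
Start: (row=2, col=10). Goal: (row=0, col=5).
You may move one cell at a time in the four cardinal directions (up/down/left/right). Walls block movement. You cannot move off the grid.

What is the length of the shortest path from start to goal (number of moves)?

Answer: Shortest path length: 7

Derivation:
BFS from (row=2, col=10) until reaching (row=0, col=5):
  Distance 0: (row=2, col=10)
  Distance 1: (row=1, col=10), (row=2, col=9)
  Distance 2: (row=0, col=10), (row=2, col=8), (row=3, col=9)
  Distance 3: (row=0, col=9), (row=1, col=8), (row=2, col=7), (row=3, col=8)
  Distance 4: (row=2, col=6), (row=3, col=7)
  Distance 5: (row=1, col=6), (row=3, col=6)
  Distance 6: (row=0, col=6), (row=1, col=5), (row=3, col=5)
  Distance 7: (row=0, col=5), (row=0, col=7), (row=1, col=4), (row=3, col=4)  <- goal reached here
One shortest path (7 moves): (row=2, col=10) -> (row=2, col=9) -> (row=2, col=8) -> (row=2, col=7) -> (row=2, col=6) -> (row=1, col=6) -> (row=1, col=5) -> (row=0, col=5)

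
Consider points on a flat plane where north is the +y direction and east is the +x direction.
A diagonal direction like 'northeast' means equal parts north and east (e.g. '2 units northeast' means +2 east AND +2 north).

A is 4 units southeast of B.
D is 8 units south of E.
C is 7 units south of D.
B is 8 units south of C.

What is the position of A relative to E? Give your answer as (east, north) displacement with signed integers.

Place E at the origin (east=0, north=0).
  D is 8 units south of E: delta (east=+0, north=-8); D at (east=0, north=-8).
  C is 7 units south of D: delta (east=+0, north=-7); C at (east=0, north=-15).
  B is 8 units south of C: delta (east=+0, north=-8); B at (east=0, north=-23).
  A is 4 units southeast of B: delta (east=+4, north=-4); A at (east=4, north=-27).
Therefore A relative to E: (east=4, north=-27).

Answer: A is at (east=4, north=-27) relative to E.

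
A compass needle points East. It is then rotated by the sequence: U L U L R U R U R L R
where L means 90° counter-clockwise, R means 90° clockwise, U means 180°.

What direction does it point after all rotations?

Start: East
  U (U-turn (180°)) -> West
  L (left (90° counter-clockwise)) -> South
  U (U-turn (180°)) -> North
  L (left (90° counter-clockwise)) -> West
  R (right (90° clockwise)) -> North
  U (U-turn (180°)) -> South
  R (right (90° clockwise)) -> West
  U (U-turn (180°)) -> East
  R (right (90° clockwise)) -> South
  L (left (90° counter-clockwise)) -> East
  R (right (90° clockwise)) -> South
Final: South

Answer: Final heading: South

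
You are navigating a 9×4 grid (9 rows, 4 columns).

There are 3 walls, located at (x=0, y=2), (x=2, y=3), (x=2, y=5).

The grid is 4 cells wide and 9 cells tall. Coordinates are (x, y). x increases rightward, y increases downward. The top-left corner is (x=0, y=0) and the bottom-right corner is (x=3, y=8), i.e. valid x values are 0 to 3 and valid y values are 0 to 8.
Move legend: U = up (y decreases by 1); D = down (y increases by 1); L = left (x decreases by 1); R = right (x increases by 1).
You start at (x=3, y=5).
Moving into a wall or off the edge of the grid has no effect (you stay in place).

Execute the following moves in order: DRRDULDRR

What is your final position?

Start: (x=3, y=5)
  D (down): (x=3, y=5) -> (x=3, y=6)
  R (right): blocked, stay at (x=3, y=6)
  R (right): blocked, stay at (x=3, y=6)
  D (down): (x=3, y=6) -> (x=3, y=7)
  U (up): (x=3, y=7) -> (x=3, y=6)
  L (left): (x=3, y=6) -> (x=2, y=6)
  D (down): (x=2, y=6) -> (x=2, y=7)
  R (right): (x=2, y=7) -> (x=3, y=7)
  R (right): blocked, stay at (x=3, y=7)
Final: (x=3, y=7)

Answer: Final position: (x=3, y=7)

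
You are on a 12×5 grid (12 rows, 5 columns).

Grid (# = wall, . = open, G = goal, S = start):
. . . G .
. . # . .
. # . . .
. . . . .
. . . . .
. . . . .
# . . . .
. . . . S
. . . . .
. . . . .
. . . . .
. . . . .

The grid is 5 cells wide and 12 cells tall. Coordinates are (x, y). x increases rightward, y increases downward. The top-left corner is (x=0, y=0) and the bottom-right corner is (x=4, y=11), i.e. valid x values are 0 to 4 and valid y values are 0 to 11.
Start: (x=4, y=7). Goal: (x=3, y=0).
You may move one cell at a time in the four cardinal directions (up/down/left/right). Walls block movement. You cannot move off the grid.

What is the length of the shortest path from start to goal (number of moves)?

BFS from (x=4, y=7) until reaching (x=3, y=0):
  Distance 0: (x=4, y=7)
  Distance 1: (x=4, y=6), (x=3, y=7), (x=4, y=8)
  Distance 2: (x=4, y=5), (x=3, y=6), (x=2, y=7), (x=3, y=8), (x=4, y=9)
  Distance 3: (x=4, y=4), (x=3, y=5), (x=2, y=6), (x=1, y=7), (x=2, y=8), (x=3, y=9), (x=4, y=10)
  Distance 4: (x=4, y=3), (x=3, y=4), (x=2, y=5), (x=1, y=6), (x=0, y=7), (x=1, y=8), (x=2, y=9), (x=3, y=10), (x=4, y=11)
  Distance 5: (x=4, y=2), (x=3, y=3), (x=2, y=4), (x=1, y=5), (x=0, y=8), (x=1, y=9), (x=2, y=10), (x=3, y=11)
  Distance 6: (x=4, y=1), (x=3, y=2), (x=2, y=3), (x=1, y=4), (x=0, y=5), (x=0, y=9), (x=1, y=10), (x=2, y=11)
  Distance 7: (x=4, y=0), (x=3, y=1), (x=2, y=2), (x=1, y=3), (x=0, y=4), (x=0, y=10), (x=1, y=11)
  Distance 8: (x=3, y=0), (x=0, y=3), (x=0, y=11)  <- goal reached here
One shortest path (8 moves): (x=4, y=7) -> (x=3, y=7) -> (x=3, y=6) -> (x=3, y=5) -> (x=3, y=4) -> (x=3, y=3) -> (x=3, y=2) -> (x=3, y=1) -> (x=3, y=0)

Answer: Shortest path length: 8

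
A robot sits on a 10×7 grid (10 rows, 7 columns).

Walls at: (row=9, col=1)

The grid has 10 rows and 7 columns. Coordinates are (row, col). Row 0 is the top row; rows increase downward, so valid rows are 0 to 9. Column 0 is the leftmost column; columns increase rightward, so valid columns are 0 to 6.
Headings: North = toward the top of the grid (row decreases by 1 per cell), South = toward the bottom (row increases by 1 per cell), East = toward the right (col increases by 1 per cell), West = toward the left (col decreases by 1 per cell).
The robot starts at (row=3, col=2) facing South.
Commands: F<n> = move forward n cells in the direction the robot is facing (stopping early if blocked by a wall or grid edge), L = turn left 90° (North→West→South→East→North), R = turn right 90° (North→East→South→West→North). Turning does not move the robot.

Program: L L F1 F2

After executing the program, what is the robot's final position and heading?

Answer: Final position: (row=0, col=2), facing North

Derivation:
Start: (row=3, col=2), facing South
  L: turn left, now facing East
  L: turn left, now facing North
  F1: move forward 1, now at (row=2, col=2)
  F2: move forward 2, now at (row=0, col=2)
Final: (row=0, col=2), facing North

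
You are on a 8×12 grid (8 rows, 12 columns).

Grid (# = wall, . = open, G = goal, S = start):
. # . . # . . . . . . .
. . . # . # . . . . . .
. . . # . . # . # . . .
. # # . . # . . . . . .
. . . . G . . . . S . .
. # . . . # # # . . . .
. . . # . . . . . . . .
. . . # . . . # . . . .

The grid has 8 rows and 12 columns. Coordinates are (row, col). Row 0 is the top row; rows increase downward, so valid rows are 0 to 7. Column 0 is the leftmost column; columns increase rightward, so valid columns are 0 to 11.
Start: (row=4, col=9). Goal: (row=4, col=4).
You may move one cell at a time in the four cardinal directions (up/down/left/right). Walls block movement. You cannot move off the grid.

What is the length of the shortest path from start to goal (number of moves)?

Answer: Shortest path length: 5

Derivation:
BFS from (row=4, col=9) until reaching (row=4, col=4):
  Distance 0: (row=4, col=9)
  Distance 1: (row=3, col=9), (row=4, col=8), (row=4, col=10), (row=5, col=9)
  Distance 2: (row=2, col=9), (row=3, col=8), (row=3, col=10), (row=4, col=7), (row=4, col=11), (row=5, col=8), (row=5, col=10), (row=6, col=9)
  Distance 3: (row=1, col=9), (row=2, col=10), (row=3, col=7), (row=3, col=11), (row=4, col=6), (row=5, col=11), (row=6, col=8), (row=6, col=10), (row=7, col=9)
  Distance 4: (row=0, col=9), (row=1, col=8), (row=1, col=10), (row=2, col=7), (row=2, col=11), (row=3, col=6), (row=4, col=5), (row=6, col=7), (row=6, col=11), (row=7, col=8), (row=7, col=10)
  Distance 5: (row=0, col=8), (row=0, col=10), (row=1, col=7), (row=1, col=11), (row=4, col=4), (row=6, col=6), (row=7, col=11)  <- goal reached here
One shortest path (5 moves): (row=4, col=9) -> (row=4, col=8) -> (row=4, col=7) -> (row=4, col=6) -> (row=4, col=5) -> (row=4, col=4)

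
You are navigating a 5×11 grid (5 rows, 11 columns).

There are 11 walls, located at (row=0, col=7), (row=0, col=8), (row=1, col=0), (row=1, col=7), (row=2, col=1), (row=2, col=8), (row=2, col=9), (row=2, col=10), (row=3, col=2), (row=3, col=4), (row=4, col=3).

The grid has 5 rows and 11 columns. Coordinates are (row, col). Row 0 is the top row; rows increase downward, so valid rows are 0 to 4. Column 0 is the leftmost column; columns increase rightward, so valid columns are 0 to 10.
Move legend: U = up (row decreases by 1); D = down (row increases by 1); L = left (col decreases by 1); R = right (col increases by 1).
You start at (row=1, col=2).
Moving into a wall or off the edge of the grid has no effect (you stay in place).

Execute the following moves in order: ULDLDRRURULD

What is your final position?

Start: (row=1, col=2)
  U (up): (row=1, col=2) -> (row=0, col=2)
  L (left): (row=0, col=2) -> (row=0, col=1)
  D (down): (row=0, col=1) -> (row=1, col=1)
  L (left): blocked, stay at (row=1, col=1)
  D (down): blocked, stay at (row=1, col=1)
  R (right): (row=1, col=1) -> (row=1, col=2)
  R (right): (row=1, col=2) -> (row=1, col=3)
  U (up): (row=1, col=3) -> (row=0, col=3)
  R (right): (row=0, col=3) -> (row=0, col=4)
  U (up): blocked, stay at (row=0, col=4)
  L (left): (row=0, col=4) -> (row=0, col=3)
  D (down): (row=0, col=3) -> (row=1, col=3)
Final: (row=1, col=3)

Answer: Final position: (row=1, col=3)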